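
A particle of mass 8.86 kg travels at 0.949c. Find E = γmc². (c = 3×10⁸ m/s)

γ = 1/√(1 - 0.949²) = 3.172
mc² = 8.86 × (3×10⁸)² = 7.974×10¹⁷ J
E = γmc² = 3.172 × 7.974×10¹⁷ = 2.529×10¹⁸ J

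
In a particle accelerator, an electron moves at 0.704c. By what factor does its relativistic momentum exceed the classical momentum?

p_rel = γmv, p_class = mv
Ratio = γ = 1/√(1 - 0.704²)
= 1/√(0.504384) = 1.408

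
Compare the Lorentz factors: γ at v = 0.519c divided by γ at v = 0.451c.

γ₁ = 1/√(1 - 0.519²) = 1.1699
γ₂ = 1/√(1 - 0.451²) = 1.1204
γ₁/γ₂ = 1.1699/1.1204 = 1.044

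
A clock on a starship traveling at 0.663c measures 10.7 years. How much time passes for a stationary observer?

Proper time Δt₀ = 10.7 years
γ = 1/√(1 - 0.663²) = 1.3358
Δt = γΔt₀ = 1.3358 × 10.7 = 14.29 years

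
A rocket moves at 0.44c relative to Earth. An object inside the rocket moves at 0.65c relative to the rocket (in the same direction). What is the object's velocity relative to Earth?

u = (u' + v)/(1 + u'v/c²)
Numerator: 0.65 + 0.44 = 1.09
Denominator: 1 + 0.286 = 1.286
u = 1.09/1.286 = 0.8476c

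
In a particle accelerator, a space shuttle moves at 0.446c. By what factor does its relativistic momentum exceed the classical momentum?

p_rel = γmv, p_class = mv
Ratio = γ = 1/√(1 - 0.446²)
= 1/√(0.801084) = 1.117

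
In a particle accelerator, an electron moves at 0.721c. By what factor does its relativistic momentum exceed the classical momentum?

p_rel = γmv, p_class = mv
Ratio = γ = 1/√(1 - 0.721²)
= 1/√(0.480159) = 1.443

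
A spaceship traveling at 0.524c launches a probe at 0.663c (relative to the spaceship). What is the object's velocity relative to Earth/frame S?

u = (u' + v)/(1 + u'v/c²)
Numerator: 0.663 + 0.524 = 1.187
Denominator: 1 + 0.347412 = 1.347412
u = 1.187/1.347412 = 0.8809c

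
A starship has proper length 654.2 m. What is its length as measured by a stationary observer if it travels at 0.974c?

Proper length L₀ = 654.2 m
γ = 1/√(1 - 0.974²) = 4.414
L = L₀/γ = 654.2/4.414 = 148.2 m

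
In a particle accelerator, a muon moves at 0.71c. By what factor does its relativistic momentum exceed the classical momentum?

p_rel = γmv, p_class = mv
Ratio = γ = 1/√(1 - 0.71²)
= 1/√(0.4959) = 1.420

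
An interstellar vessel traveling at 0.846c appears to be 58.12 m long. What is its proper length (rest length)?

Contracted length L = 58.12 m
γ = 1/√(1 - 0.846²) = 1.876
L₀ = γL = 1.876 × 58.12 = 109.0 m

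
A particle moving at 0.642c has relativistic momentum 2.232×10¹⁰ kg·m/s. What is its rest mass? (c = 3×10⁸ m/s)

γ = 1/√(1 - 0.642²) = 1.3043
v = 0.642 × 3×10⁸ = 1.926×10⁸ m/s
m = p/(γv) = 2.232×10¹⁰/(1.3043 × 1.926×10⁸) = 88.85 kg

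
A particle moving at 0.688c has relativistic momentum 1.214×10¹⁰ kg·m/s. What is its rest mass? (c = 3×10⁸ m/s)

γ = 1/√(1 - 0.688²) = 1.378
v = 0.688 × 3×10⁸ = 2.064×10⁸ m/s
m = p/(γv) = 1.214×10¹⁰/(1.378 × 2.064×10⁸) = 42.68 kg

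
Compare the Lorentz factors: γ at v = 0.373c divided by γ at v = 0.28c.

γ₁ = 1/√(1 - 0.373²) = 1.078
γ₂ = 1/√(1 - 0.28²) = 1.042
γ₁/γ₂ = 1.078/1.042 = 1.035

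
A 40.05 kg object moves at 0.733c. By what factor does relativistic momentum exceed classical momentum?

p_rel = γmv, p_class = mv
Ratio = γ = 1/√(1 - 0.733²) = 1.470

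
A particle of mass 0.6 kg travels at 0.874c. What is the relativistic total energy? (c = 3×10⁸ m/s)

γ = 1/√(1 - 0.874²) = 2.058
mc² = 0.6 × (3×10⁸)² = 5.400×10¹⁶ J
E = γmc² = 2.058 × 5.400×10¹⁶ = 1.111×10¹⁷ J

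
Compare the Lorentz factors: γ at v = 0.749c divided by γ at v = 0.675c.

γ₁ = 1/√(1 - 0.749²) = 1.509
γ₂ = 1/√(1 - 0.675²) = 1.355
γ₁/γ₂ = 1.509/1.355 = 1.114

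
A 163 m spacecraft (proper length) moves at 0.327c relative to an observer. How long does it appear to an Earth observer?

Proper length L₀ = 163 m
γ = 1/√(1 - 0.327²) = 1.0582
L = L₀/γ = 163/1.0582 = 154.0 m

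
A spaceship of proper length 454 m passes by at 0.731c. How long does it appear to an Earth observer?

Proper length L₀ = 454 m
γ = 1/√(1 - 0.731²) = 1.4655
L = L₀/γ = 454/1.4655 = 309.8 m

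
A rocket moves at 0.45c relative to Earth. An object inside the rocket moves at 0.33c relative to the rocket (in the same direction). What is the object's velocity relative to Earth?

u = (u' + v)/(1 + u'v/c²)
Numerator: 0.33 + 0.45 = 0.78
Denominator: 1 + 0.1485 = 1.1485
u = 0.78/1.1485 = 0.6791c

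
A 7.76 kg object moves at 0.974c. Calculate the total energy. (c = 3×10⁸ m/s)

γ = 1/√(1 - 0.974²) = 4.414
mc² = 7.76 × (3×10⁸)² = 6.984×10¹⁷ J
E = γmc² = 4.414 × 6.984×10¹⁷ = 3.083×10¹⁸ J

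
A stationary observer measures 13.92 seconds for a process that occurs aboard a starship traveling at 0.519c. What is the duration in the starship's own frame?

Dilated time Δt = 13.92 seconds
γ = 1/√(1 - 0.519²) = 1.170
Δt₀ = Δt/γ = 13.92/1.170 = 11.90 seconds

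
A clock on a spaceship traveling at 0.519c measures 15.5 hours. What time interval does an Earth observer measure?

Proper time Δt₀ = 15.5 hours
γ = 1/√(1 - 0.519²) = 1.1699
Δt = γΔt₀ = 1.1699 × 15.5 = 18.13 hours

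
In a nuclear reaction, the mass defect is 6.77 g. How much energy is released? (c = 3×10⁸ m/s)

Convert mass defect: Δm = 6.77 g = 0.00677 kg
E = Δm·c² = 0.00677 × (3×10⁸)²
= 0.00677 × 9×10¹⁶ = 6.093×10¹⁴ J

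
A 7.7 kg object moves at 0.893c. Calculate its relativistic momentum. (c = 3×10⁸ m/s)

γ = 1/√(1 - 0.893²) = 2.2219
v = 0.893 × 3×10⁸ = 2.679×10⁸ m/s
p = γmv = 2.2219 × 7.7 × 2.679×10⁸ = 4.583×10⁹ kg·m/s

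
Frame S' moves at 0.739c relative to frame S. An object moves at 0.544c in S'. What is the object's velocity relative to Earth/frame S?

u = (u' + v)/(1 + u'v/c²)
Numerator: 0.544 + 0.739 = 1.283
Denominator: 1 + 0.402016 = 1.402016
u = 1.283/1.402016 = 0.9151c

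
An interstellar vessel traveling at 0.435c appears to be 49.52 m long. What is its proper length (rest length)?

Contracted length L = 49.52 m
γ = 1/√(1 - 0.435²) = 1.1106
L₀ = γL = 1.1106 × 49.52 = 55.00 m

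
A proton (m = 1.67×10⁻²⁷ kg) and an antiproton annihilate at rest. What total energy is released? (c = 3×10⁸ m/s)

Both particles have the same rest mass, so total mass = 2m
E = 2m·c² = 2 × 1.67×10⁻²⁷ × (3×10⁸)²
= 2 × 1.67×10⁻²⁷ × 9×10¹⁶
= 3.006×10⁻¹⁰ J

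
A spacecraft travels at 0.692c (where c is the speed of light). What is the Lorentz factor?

v/c = 0.692, so (v/c)² = 0.478864
1 - (v/c)² = 0.521136
γ = 1/√(0.521136) = 1.385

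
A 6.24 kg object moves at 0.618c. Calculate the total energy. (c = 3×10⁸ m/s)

γ = 1/√(1 - 0.618²) = 1.27198
mc² = 6.24 × (3×10⁸)² = 5.616×10¹⁷ J
E = γmc² = 1.27198 × 5.616×10¹⁷ = 7.143×10¹⁷ J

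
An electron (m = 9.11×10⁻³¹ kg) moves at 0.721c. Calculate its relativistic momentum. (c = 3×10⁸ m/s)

γ = 1/√(1 - 0.721²) = 1.4431
v = 0.721 × 3×10⁸ = 2.163×10⁸ m/s
p = γmv = 1.4431 × 9.11×10⁻³¹ × 2.163×10⁸ = 2.844×10⁻²² kg·m/s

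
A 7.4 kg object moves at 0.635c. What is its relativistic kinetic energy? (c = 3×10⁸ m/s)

γ = 1/√(1 - 0.635²) = 1.2945
γ - 1 = 0.2945
KE = (γ-1)mc² = 0.2945 × 7.4 × (3×10⁸)² = 1.961×10¹⁷ J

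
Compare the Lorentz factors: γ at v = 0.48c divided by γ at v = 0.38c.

γ₁ = 1/√(1 - 0.48²) = 1.1399
γ₂ = 1/√(1 - 0.38²) = 1.0811
γ₁/γ₂ = 1.1399/1.0811 = 1.054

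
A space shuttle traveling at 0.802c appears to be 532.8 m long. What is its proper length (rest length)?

Contracted length L = 532.8 m
γ = 1/√(1 - 0.802²) = 1.6741
L₀ = γL = 1.6741 × 532.8 = 892.0 m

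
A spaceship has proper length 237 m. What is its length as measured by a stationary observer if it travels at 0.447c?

Proper length L₀ = 237 m
γ = 1/√(1 - 0.447²) = 1.118
L = L₀/γ = 237/1.118 = 212.0 m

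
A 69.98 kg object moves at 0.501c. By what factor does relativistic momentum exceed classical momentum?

p_rel = γmv, p_class = mv
Ratio = γ = 1/√(1 - 0.501²) = 1.155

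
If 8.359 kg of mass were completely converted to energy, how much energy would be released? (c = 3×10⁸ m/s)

Using E = mc²:
c² = (3×10⁸)² = 9×10¹⁶ m²/s²
E = 8.359 × 9×10¹⁶ = 7.523×10¹⁷ J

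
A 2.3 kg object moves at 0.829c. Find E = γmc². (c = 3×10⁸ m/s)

γ = 1/√(1 - 0.829²) = 1.788
mc² = 2.3 × (3×10⁸)² = 2.070×10¹⁷ J
E = γmc² = 1.788 × 2.070×10¹⁷ = 3.701×10¹⁷ J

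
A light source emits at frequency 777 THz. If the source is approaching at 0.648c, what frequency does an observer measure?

β = v/c = 0.648
(1+β)/(1-β) = 1.648/0.352 = 4.682
Doppler factor = √(4.682) = 2.164
f_obs = 777 × 2.164 = 1681 THz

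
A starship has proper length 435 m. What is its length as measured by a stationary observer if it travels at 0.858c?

Proper length L₀ = 435 m
γ = 1/√(1 - 0.858²) = 1.947
L = L₀/γ = 435/1.947 = 223.4 m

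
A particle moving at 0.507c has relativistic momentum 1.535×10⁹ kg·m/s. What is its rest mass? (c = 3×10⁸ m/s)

γ = 1/√(1 - 0.507²) = 1.1602
v = 0.507 × 3×10⁸ = 1.521×10⁸ m/s
m = p/(γv) = 1.535×10⁹/(1.1602 × 1.521×10⁸) = 8.699 kg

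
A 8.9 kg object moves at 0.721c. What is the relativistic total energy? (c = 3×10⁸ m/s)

γ = 1/√(1 - 0.721²) = 1.443
mc² = 8.9 × (3×10⁸)² = 8.010×10¹⁷ J
E = γmc² = 1.443 × 8.010×10¹⁷ = 1.156×10¹⁸ J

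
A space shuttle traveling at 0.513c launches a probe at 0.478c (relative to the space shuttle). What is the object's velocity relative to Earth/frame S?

u = (u' + v)/(1 + u'v/c²)
Numerator: 0.478 + 0.513 = 0.991
Denominator: 1 + 0.245214 = 1.245214
u = 0.991/1.245214 = 0.7958c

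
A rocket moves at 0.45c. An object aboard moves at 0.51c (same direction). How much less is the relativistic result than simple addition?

Classical: u' + v = 0.51 + 0.45 = 0.96c
Relativistic: u = (0.51 + 0.45)/(1 + 0.2295) = 0.96/1.2295 = 0.7808c
Difference: 0.96 - 0.7808 = 0.1792c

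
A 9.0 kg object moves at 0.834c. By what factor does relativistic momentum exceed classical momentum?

p_rel = γmv, p_class = mv
Ratio = γ = 1/√(1 - 0.834²) = 1.812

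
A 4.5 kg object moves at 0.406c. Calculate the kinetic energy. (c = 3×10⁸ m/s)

γ = 1/√(1 - 0.406²) = 1.09424
γ - 1 = 0.09424
KE = (γ-1)mc² = 0.09424 × 4.5 × (3×10⁸)² = 3.817×10¹⁶ J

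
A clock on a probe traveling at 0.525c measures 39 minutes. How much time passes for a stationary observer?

Proper time Δt₀ = 39 minutes
γ = 1/√(1 - 0.525²) = 1.1749
Δt = γΔt₀ = 1.1749 × 39 = 45.82 minutes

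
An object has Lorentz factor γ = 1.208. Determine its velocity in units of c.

From γ = 1/√(1 - v²/c²):
1/γ² = 1/1.208² = 0.6853
v²/c² = 1 - 0.6853 = 0.3147
v/c = √(0.3147) = 0.5610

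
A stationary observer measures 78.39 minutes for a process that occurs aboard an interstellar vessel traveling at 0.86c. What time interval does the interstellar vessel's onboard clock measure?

Dilated time Δt = 78.39 minutes
γ = 1/√(1 - 0.86²) = 1.9597
Δt₀ = Δt/γ = 78.39/1.9597 = 40.00 minutes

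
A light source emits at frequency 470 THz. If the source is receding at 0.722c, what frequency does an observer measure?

β = v/c = 0.722
(1-β)/(1+β) = 0.278/1.722 = 0.16144
Doppler factor = √(0.16144) = 0.4018
f_obs = 470 × 0.4018 = 188.8 THz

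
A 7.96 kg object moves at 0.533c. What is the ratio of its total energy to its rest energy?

E = γmc², E₀ = mc²
E/E₀ = γ = 1/√(1 - 0.533²) = 1.182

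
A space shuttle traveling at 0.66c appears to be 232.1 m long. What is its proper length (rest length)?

Contracted length L = 232.1 m
γ = 1/√(1 - 0.66²) = 1.331
L₀ = γL = 1.331 × 232.1 = 308.9 m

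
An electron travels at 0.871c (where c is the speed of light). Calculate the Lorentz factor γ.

v/c = 0.871, so (v/c)² = 0.758641
1 - (v/c)² = 0.241359
γ = 1/√(0.241359) = 2.035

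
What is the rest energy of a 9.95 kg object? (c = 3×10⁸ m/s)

c² = (3×10⁸)² = 9.000×10¹⁶ m²/s²
E₀ = mc² = 9.95 × 9.000×10¹⁶ = 8.955×10¹⁷ J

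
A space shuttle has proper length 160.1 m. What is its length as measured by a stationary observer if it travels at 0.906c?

Proper length L₀ = 160.1 m
γ = 1/√(1 - 0.906²) = 2.3625
L = L₀/γ = 160.1/2.3625 = 67.77 m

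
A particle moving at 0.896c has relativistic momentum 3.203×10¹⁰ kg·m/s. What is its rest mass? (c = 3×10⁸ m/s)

γ = 1/√(1 - 0.896²) = 2.252
v = 0.896 × 3×10⁸ = 2.688×10⁸ m/s
m = p/(γv) = 3.203×10¹⁰/(2.252 × 2.688×10⁸) = 52.91 kg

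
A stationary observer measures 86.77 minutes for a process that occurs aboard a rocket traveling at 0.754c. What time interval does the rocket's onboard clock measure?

Dilated time Δt = 86.77 minutes
γ = 1/√(1 - 0.754²) = 1.5224
Δt₀ = Δt/γ = 86.77/1.5224 = 57.00 minutes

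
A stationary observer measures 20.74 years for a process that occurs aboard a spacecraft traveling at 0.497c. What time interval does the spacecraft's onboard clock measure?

Dilated time Δt = 20.74 years
γ = 1/√(1 - 0.497²) = 1.152
Δt₀ = Δt/γ = 20.74/1.152 = 18.00 years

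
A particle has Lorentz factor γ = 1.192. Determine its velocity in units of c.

From γ = 1/√(1 - v²/c²):
1/γ² = 1/1.192² = 0.7038
v²/c² = 1 - 0.7038 = 0.2962
v/c = √(0.2962) = 0.5442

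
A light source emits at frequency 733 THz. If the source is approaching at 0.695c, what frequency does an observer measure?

β = v/c = 0.695
(1+β)/(1-β) = 1.695/0.305 = 5.557
Doppler factor = √(5.557) = 2.357
f_obs = 733 × 2.357 = 1728 THz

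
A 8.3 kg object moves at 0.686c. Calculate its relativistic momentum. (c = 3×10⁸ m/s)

γ = 1/√(1 - 0.686²) = 1.3744
v = 0.686 × 3×10⁸ = 2.058×10⁸ m/s
p = γmv = 1.3744 × 8.3 × 2.058×10⁸ = 2.348×10⁹ kg·m/s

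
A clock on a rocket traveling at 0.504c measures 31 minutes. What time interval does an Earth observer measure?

Proper time Δt₀ = 31 minutes
γ = 1/√(1 - 0.504²) = 1.1578
Δt = γΔt₀ = 1.1578 × 31 = 35.89 minutes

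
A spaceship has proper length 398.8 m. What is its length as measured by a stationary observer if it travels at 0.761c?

Proper length L₀ = 398.8 m
γ = 1/√(1 - 0.761²) = 1.5414
L = L₀/γ = 398.8/1.5414 = 258.7 m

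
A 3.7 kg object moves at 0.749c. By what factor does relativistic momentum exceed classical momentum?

p_rel = γmv, p_class = mv
Ratio = γ = 1/√(1 - 0.749²) = 1.509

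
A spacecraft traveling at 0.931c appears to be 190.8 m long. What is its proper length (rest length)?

Contracted length L = 190.8 m
γ = 1/√(1 - 0.931²) = 2.7396
L₀ = γL = 2.7396 × 190.8 = 522.7 m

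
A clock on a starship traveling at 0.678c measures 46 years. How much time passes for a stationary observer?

Proper time Δt₀ = 46 years
γ = 1/√(1 - 0.678²) = 1.3604
Δt = γΔt₀ = 1.3604 × 46 = 62.58 years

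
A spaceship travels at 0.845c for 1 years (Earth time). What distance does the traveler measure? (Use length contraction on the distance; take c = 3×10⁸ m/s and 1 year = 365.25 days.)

Earth distance: d = v × t = 0.845c × 1 yr = 8.000×10¹⁵ m
γ = 1.870
d' = d/γ = 8.000×10¹⁵/1.870 = 4.278×10¹⁵ m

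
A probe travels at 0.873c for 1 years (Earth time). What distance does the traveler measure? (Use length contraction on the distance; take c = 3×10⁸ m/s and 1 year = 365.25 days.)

Earth distance: d = v × t = 0.873c × 1 yr = 8.2649×10¹⁵ m
γ = 2.0504
d' = d/γ = 8.2649×10¹⁵/2.0504 = 4.031×10¹⁵ m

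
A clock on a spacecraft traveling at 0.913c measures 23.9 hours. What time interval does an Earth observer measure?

Proper time Δt₀ = 23.9 hours
γ = 1/√(1 - 0.913²) = 2.451
Δt = γΔt₀ = 2.451 × 23.9 = 58.58 hours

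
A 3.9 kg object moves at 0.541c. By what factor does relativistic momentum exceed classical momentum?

p_rel = γmv, p_class = mv
Ratio = γ = 1/√(1 - 0.541²) = 1.189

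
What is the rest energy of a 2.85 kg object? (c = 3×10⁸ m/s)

c² = (3×10⁸)² = 9.000×10¹⁶ m²/s²
E₀ = mc² = 2.85 × 9.000×10¹⁶ = 2.565×10¹⁷ J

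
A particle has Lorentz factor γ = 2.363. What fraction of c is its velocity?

From γ = 1/√(1 - v²/c²):
1/γ² = 1/2.363² = 0.1791
v²/c² = 1 - 0.1791 = 0.8209
v/c = √(0.8209) = 0.9060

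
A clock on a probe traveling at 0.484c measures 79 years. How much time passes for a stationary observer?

Proper time Δt₀ = 79 years
γ = 1/√(1 - 0.484²) = 1.1428
Δt = γΔt₀ = 1.1428 × 79 = 90.28 years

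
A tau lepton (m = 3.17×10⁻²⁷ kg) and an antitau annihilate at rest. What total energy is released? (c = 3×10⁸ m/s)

Both particles have the same rest mass, so total mass = 2m
E = 2m·c² = 2 × 3.17×10⁻²⁷ × (3×10⁸)²
= 2 × 3.17×10⁻²⁷ × 9×10¹⁶
= 5.706×10⁻¹⁰ J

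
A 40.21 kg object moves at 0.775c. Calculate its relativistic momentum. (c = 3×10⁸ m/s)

γ = 1/√(1 - 0.775²) = 1.582
v = 0.775 × 3×10⁸ = 2.325×10⁸ m/s
p = γmv = 1.582 × 40.21 × 2.325×10⁸ = 1.479×10¹⁰ kg·m/s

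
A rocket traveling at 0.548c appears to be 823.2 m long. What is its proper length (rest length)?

Contracted length L = 823.2 m
γ = 1/√(1 - 0.548²) = 1.1955
L₀ = γL = 1.1955 × 823.2 = 984.1 m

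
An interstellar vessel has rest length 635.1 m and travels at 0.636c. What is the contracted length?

Proper length L₀ = 635.1 m
γ = 1/√(1 - 0.636²) = 1.2959
L = L₀/γ = 635.1/1.2959 = 490.1 m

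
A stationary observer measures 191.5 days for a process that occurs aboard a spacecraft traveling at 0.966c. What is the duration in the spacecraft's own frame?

Dilated time Δt = 191.5 days
γ = 1/√(1 - 0.966²) = 3.868
Δt₀ = Δt/γ = 191.5/3.868 = 49.51 days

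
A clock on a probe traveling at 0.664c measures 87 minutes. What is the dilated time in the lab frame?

Proper time Δt₀ = 87 minutes
γ = 1/√(1 - 0.664²) = 1.3374
Δt = γΔt₀ = 1.3374 × 87 = 116.4 minutes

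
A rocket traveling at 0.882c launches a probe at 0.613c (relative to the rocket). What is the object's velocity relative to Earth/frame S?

u = (u' + v)/(1 + u'v/c²)
Numerator: 0.613 + 0.882 = 1.495
Denominator: 1 + 0.540666 = 1.540666
u = 1.495/1.540666 = 0.9704c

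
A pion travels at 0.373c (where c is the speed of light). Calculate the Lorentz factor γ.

v/c = 0.373, so (v/c)² = 0.139129
1 - (v/c)² = 0.860871
γ = 1/√(0.860871) = 1.078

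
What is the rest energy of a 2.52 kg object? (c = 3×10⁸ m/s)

c² = (3×10⁸)² = 9.000×10¹⁶ m²/s²
E₀ = mc² = 2.52 × 9.000×10¹⁶ = 2.268×10¹⁷ J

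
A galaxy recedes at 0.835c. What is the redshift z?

β = 0.835
(1+β)/(1-β) = 1.835/0.165 = 11.12
√(11.12) = 3.335
z = 3.335 - 1 = 2.335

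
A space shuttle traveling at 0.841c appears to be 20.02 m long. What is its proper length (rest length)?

Contracted length L = 20.02 m
γ = 1/√(1 - 0.841²) = 1.848
L₀ = γL = 1.848 × 20.02 = 37.00 m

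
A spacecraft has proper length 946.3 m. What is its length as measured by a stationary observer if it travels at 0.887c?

Proper length L₀ = 946.3 m
γ = 1/√(1 - 0.887²) = 2.1656
L = L₀/γ = 946.3/2.1656 = 437.0 m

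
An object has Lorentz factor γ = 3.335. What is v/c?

From γ = 1/√(1 - v²/c²):
1/γ² = 1/3.335² = 0.08991
v²/c² = 1 - 0.08991 = 0.9101
v/c = √(0.9101) = 0.9540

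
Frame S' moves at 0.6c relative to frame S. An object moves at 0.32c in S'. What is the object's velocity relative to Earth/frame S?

u = (u' + v)/(1 + u'v/c²)
Numerator: 0.32 + 0.6 = 0.92
Denominator: 1 + 0.192 = 1.192
u = 0.92/1.192 = 0.7718c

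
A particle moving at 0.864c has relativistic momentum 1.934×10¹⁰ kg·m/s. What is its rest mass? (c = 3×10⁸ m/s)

γ = 1/√(1 - 0.864²) = 1.986
v = 0.864 × 3×10⁸ = 2.592×10⁸ m/s
m = p/(γv) = 1.934×10¹⁰/(1.986 × 2.592×10⁸) = 37.57 kg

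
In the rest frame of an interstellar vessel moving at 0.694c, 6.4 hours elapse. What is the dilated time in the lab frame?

Proper time Δt₀ = 6.4 hours
γ = 1/√(1 - 0.694²) = 1.3889
Δt = γΔt₀ = 1.3889 × 6.4 = 8.889 hours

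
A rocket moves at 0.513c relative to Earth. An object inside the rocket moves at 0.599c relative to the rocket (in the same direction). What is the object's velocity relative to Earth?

u = (u' + v)/(1 + u'v/c²)
Numerator: 0.599 + 0.513 = 1.112
Denominator: 1 + 0.307287 = 1.307287
u = 1.112/1.307287 = 0.8506c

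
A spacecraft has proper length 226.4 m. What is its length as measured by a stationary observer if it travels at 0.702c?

Proper length L₀ = 226.4 m
γ = 1/√(1 - 0.702²) = 1.4041
L = L₀/γ = 226.4/1.4041 = 161.2 m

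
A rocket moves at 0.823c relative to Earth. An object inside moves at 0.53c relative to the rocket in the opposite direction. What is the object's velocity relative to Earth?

Object's velocity in rocket frame is u' = -0.53c
u = (u' + v)/(1 + u'v/c²) = (v - 0.53)/(1 - 0.53·v/c²)
Numerator: 0.823 - 0.53 = 0.293
Denominator: 1 - 0.43619 = 0.56381
u = 0.293/0.56381 = 0.5197c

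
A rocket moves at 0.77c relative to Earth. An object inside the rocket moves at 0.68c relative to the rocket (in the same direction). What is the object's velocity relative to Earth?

u = (u' + v)/(1 + u'v/c²)
Numerator: 0.68 + 0.77 = 1.45
Denominator: 1 + 0.5236 = 1.5236
u = 1.45/1.5236 = 0.9517c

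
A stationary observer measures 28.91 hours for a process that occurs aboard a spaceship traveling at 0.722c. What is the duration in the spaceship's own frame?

Dilated time Δt = 28.91 hours
γ = 1/√(1 - 0.722²) = 1.4453
Δt₀ = Δt/γ = 28.91/1.4453 = 20.00 hours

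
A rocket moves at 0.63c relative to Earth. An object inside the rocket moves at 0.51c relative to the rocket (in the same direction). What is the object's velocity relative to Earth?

u = (u' + v)/(1 + u'v/c²)
Numerator: 0.51 + 0.63 = 1.14
Denominator: 1 + 0.3213 = 1.3213
u = 1.14/1.3213 = 0.8628c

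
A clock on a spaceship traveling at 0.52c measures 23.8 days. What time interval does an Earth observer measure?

Proper time Δt₀ = 23.8 days
γ = 1/√(1 - 0.52²) = 1.1707
Δt = γΔt₀ = 1.1707 × 23.8 = 27.86 days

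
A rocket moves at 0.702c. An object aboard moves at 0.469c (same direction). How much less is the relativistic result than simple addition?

Classical: u' + v = 0.469 + 0.702 = 1.171c
Relativistic: u = (0.469 + 0.702)/(1 + 0.329238) = 1.171/1.329238 = 0.8810c
Difference: 1.171 - 0.8810 = 0.2900c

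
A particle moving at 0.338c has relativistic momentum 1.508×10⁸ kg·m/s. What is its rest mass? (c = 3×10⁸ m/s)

γ = 1/√(1 - 0.338²) = 1.0625
v = 0.338 × 3×10⁸ = 1.014×10⁸ m/s
m = p/(γv) = 1.508×10⁸/(1.0625 × 1.014×10⁸) = 1.400 kg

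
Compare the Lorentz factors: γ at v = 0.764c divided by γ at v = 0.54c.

γ₁ = 1/√(1 - 0.764²) = 1.54987
γ₂ = 1/√(1 - 0.54²) = 1.18812
γ₁/γ₂ = 1.54987/1.18812 = 1.304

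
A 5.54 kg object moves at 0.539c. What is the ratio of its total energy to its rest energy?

E = γmc², E₀ = mc²
E/E₀ = γ = 1/√(1 - 0.539²) = 1.187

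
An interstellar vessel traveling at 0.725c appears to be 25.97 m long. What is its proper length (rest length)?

Contracted length L = 25.97 m
γ = 1/√(1 - 0.725²) = 1.452
L₀ = γL = 1.452 × 25.97 = 37.71 m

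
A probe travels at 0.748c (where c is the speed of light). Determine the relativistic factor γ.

v/c = 0.748, so (v/c)² = 0.559504
1 - (v/c)² = 0.440496
γ = 1/√(0.440496) = 1.507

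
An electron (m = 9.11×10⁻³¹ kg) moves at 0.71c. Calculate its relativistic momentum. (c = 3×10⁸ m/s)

γ = 1/√(1 - 0.71²) = 1.42005
v = 0.71 × 3×10⁸ = 2.130×10⁸ m/s
p = γmv = 1.42005 × 9.11×10⁻³¹ × 2.130×10⁸ = 2.756×10⁻²² kg·m/s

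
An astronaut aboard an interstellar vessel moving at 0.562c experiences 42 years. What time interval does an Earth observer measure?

Proper time Δt₀ = 42 years
γ = 1/√(1 - 0.562²) = 1.209
Δt = γΔt₀ = 1.209 × 42 = 50.78 years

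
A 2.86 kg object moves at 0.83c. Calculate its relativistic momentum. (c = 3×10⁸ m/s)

γ = 1/√(1 - 0.83²) = 1.793
v = 0.83 × 3×10⁸ = 2.490×10⁸ m/s
p = γmv = 1.793 × 2.86 × 2.490×10⁸ = 1.277×10⁹ kg·m/s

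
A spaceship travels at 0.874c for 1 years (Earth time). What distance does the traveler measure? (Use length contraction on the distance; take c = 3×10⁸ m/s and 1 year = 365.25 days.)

Earth distance: d = v × t = 0.874c × 1 yr = 8.2744×10¹⁵ m
γ = 2.0579
d' = d/γ = 8.2744×10¹⁵/2.0579 = 4.021×10¹⁵ m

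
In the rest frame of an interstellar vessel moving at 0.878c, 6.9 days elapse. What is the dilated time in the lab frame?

Proper time Δt₀ = 6.9 days
γ = 1/√(1 - 0.878²) = 2.0892
Δt = γΔt₀ = 2.0892 × 6.9 = 14.42 days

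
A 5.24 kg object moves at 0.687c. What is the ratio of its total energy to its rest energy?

E = γmc², E₀ = mc²
E/E₀ = γ = 1/√(1 - 0.687²) = 1.376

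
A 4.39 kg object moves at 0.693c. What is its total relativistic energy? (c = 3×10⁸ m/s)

γ = 1/√(1 - 0.693²) = 1.387
mc² = 4.39 × (3×10⁸)² = 3.951×10¹⁷ J
E = γmc² = 1.387 × 3.951×10¹⁷ = 5.480×10¹⁷ J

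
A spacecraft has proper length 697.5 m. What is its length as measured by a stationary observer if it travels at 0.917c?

Proper length L₀ = 697.5 m
γ = 1/√(1 - 0.917²) = 2.507
L = L₀/γ = 697.5/2.507 = 278.2 m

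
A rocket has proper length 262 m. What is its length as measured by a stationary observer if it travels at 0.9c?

Proper length L₀ = 262 m
γ = 1/√(1 - 0.9²) = 2.294
L = L₀/γ = 262/2.294 = 114.2 m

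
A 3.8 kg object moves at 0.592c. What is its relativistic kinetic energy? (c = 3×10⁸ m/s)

γ = 1/√(1 - 0.592²) = 1.2408
γ - 1 = 0.2408
KE = (γ-1)mc² = 0.2408 × 3.8 × (3×10⁸)² = 8.235×10¹⁶ J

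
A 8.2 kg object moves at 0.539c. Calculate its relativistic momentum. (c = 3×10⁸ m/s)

γ = 1/√(1 - 0.539²) = 1.187
v = 0.539 × 3×10⁸ = 1.617×10⁸ m/s
p = γmv = 1.187 × 8.2 × 1.617×10⁸ = 1.574×10⁹ kg·m/s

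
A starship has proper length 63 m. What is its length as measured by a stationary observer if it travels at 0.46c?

Proper length L₀ = 63 m
γ = 1/√(1 - 0.46²) = 1.1262
L = L₀/γ = 63/1.1262 = 55.94 m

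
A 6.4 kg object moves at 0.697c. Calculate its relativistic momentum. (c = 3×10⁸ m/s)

γ = 1/√(1 - 0.697²) = 1.3946
v = 0.697 × 3×10⁸ = 2.091×10⁸ m/s
p = γmv = 1.3946 × 6.4 × 2.091×10⁸ = 1.866×10⁹ kg·m/s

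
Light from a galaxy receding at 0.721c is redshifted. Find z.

β = 0.721
(1+β)/(1-β) = 1.721/0.279 = 6.168
√(6.168) = 2.484
z = 2.484 - 1 = 1.484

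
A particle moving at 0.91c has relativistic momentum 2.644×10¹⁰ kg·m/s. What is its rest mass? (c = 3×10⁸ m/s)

γ = 1/√(1 - 0.91²) = 2.412
v = 0.91 × 3×10⁸ = 2.730×10⁸ m/s
m = p/(γv) = 2.644×10¹⁰/(2.412 × 2.730×10⁸) = 40.15 kg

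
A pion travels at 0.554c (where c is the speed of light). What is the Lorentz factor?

v/c = 0.554, so (v/c)² = 0.306916
1 - (v/c)² = 0.693084
γ = 1/√(0.693084) = 1.201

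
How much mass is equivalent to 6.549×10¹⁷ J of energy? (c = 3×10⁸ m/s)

From E = mc², we get m = E/c²
c² = (3×10⁸)² = 9×10¹⁶ m²/s²
m = 6.549×10¹⁷ / 9×10¹⁶ = 7.277 kg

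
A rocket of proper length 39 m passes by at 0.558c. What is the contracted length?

Proper length L₀ = 39 m
γ = 1/√(1 - 0.558²) = 1.2051
L = L₀/γ = 39/1.2051 = 32.36 m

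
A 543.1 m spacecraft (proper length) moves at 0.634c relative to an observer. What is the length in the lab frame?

Proper length L₀ = 543.1 m
γ = 1/√(1 - 0.634²) = 1.293
L = L₀/γ = 543.1/1.293 = 420.0 m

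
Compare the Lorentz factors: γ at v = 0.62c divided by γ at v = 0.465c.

γ₁ = 1/√(1 - 0.62²) = 1.275
γ₂ = 1/√(1 - 0.465²) = 1.130
γ₁/γ₂ = 1.275/1.130 = 1.128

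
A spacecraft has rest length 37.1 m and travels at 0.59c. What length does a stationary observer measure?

Proper length L₀ = 37.1 m
γ = 1/√(1 - 0.59²) = 1.23854
L = L₀/γ = 37.1/1.23854 = 29.95 m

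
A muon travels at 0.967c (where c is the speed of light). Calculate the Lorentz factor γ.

v/c = 0.967, so (v/c)² = 0.935089
1 - (v/c)² = 0.064911
γ = 1/√(0.064911) = 3.925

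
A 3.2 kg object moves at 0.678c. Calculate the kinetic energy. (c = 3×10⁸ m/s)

γ = 1/√(1 - 0.678²) = 1.3604
γ - 1 = 0.3604
KE = (γ-1)mc² = 0.3604 × 3.2 × (3×10⁸)² = 1.038×10¹⁷ J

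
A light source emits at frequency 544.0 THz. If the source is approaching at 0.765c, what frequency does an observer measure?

β = v/c = 0.765
(1+β)/(1-β) = 1.765/0.235 = 7.511
Doppler factor = √(7.511) = 2.741
f_obs = 544.0 × 2.741 = 1491 THz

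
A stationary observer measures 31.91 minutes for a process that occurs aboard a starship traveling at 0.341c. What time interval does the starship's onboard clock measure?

Dilated time Δt = 31.91 minutes
γ = 1/√(1 - 0.341²) = 1.0638
Δt₀ = Δt/γ = 31.91/1.0638 = 30.00 minutes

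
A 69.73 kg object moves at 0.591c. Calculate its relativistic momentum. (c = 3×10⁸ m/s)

γ = 1/√(1 - 0.591²) = 1.240
v = 0.591 × 3×10⁸ = 1.773×10⁸ m/s
p = γmv = 1.240 × 69.73 × 1.773×10⁸ = 1.533×10¹⁰ kg·m/s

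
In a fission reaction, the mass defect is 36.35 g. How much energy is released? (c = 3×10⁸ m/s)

Convert mass defect: Δm = 36.35 g = 0.03635 kg
E = Δm·c² = 0.03635 × (3×10⁸)²
= 0.03635 × 9×10¹⁶ = 3.272×10¹⁵ J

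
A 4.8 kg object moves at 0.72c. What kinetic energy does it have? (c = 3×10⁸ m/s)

γ = 1/√(1 - 0.72²) = 1.441
γ - 1 = 0.4410
KE = (γ-1)mc² = 0.4410 × 4.8 × (3×10⁸)² = 1.905×10¹⁷ J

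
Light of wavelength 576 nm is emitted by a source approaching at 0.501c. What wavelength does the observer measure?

β = 0.501
Wavelength Doppler factor = √(0.499/1.501) = √(0.33245) = 0.5766
λ_obs = 576 × 0.5766 = 332.1 nm (blueshift)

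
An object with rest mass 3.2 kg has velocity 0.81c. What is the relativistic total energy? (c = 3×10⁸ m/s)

γ = 1/√(1 - 0.81²) = 1.7052
mc² = 3.2 × (3×10⁸)² = 2.880×10¹⁷ J
E = γmc² = 1.7052 × 2.880×10¹⁷ = 4.911×10¹⁷ J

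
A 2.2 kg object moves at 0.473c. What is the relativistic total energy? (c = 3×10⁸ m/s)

γ = 1/√(1 - 0.473²) = 1.135
mc² = 2.2 × (3×10⁸)² = 1.980×10¹⁷ J
E = γmc² = 1.135 × 1.980×10¹⁷ = 2.247×10¹⁷ J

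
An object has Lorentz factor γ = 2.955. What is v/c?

From γ = 1/√(1 - v²/c²):
1/γ² = 1/2.955² = 0.1145
v²/c² = 1 - 0.1145 = 0.8855
v/c = √(0.8855) = 0.9410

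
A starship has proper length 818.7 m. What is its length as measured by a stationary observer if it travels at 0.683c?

Proper length L₀ = 818.7 m
γ = 1/√(1 - 0.683²) = 1.369
L = L₀/γ = 818.7/1.369 = 598.0 m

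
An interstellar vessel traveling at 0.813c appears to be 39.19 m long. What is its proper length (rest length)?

Contracted length L = 39.19 m
γ = 1/√(1 - 0.813²) = 1.71743
L₀ = γL = 1.71743 × 39.19 = 67.31 m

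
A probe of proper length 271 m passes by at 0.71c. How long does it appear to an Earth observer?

Proper length L₀ = 271 m
γ = 1/√(1 - 0.71²) = 1.420
L = L₀/γ = 271/1.420 = 190.8 m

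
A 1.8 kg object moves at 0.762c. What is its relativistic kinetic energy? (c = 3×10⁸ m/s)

γ = 1/√(1 - 0.762²) = 1.5442
γ - 1 = 0.5442
KE = (γ-1)mc² = 0.5442 × 1.8 × (3×10⁸)² = 8.816×10¹⁶ J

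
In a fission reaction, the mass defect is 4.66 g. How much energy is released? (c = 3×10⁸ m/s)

Convert mass defect: Δm = 4.66 g = 0.00466 kg
E = Δm·c² = 0.00466 × (3×10⁸)²
= 0.00466 × 9×10¹⁶ = 4.194×10¹⁴ J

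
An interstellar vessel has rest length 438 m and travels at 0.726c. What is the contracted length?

Proper length L₀ = 438 m
γ = 1/√(1 - 0.726²) = 1.454
L = L₀/γ = 438/1.454 = 301.2 m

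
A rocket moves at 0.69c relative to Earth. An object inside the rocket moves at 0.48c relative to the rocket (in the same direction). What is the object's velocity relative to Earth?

u = (u' + v)/(1 + u'v/c²)
Numerator: 0.48 + 0.69 = 1.17
Denominator: 1 + 0.3312 = 1.3312
u = 1.17/1.3312 = 0.8789c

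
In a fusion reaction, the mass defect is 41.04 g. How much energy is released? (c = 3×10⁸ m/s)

Convert mass defect: Δm = 41.04 g = 0.04104 kg
E = Δm·c² = 0.04104 × (3×10⁸)²
= 0.04104 × 9×10¹⁶ = 3.694×10¹⁵ J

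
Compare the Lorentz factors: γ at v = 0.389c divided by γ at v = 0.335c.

γ₁ = 1/√(1 - 0.389²) = 1.085
γ₂ = 1/√(1 - 0.335²) = 1.061
γ₁/γ₂ = 1.085/1.061 = 1.023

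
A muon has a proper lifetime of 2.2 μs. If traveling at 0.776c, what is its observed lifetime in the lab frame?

Proper lifetime τ₀ = 2.2 μs
γ = 1/√(1 - 0.776²) = 1.5855
τ = γτ₀ = 1.5855 × 2.2 μs = 3.488 μs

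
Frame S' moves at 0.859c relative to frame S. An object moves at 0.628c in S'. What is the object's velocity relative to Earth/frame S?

u = (u' + v)/(1 + u'v/c²)
Numerator: 0.628 + 0.859 = 1.487
Denominator: 1 + 0.539452 = 1.539452
u = 1.487/1.539452 = 0.9659c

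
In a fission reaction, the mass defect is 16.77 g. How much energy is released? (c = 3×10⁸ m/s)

Convert mass defect: Δm = 16.77 g = 0.01677 kg
E = Δm·c² = 0.01677 × (3×10⁸)²
= 0.01677 × 9×10¹⁶ = 1.509×10¹⁵ J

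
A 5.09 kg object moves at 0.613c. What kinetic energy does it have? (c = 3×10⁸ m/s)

γ = 1/√(1 - 0.613²) = 1.2657
γ - 1 = 0.2657
KE = (γ-1)mc² = 0.2657 × 5.09 × (3×10⁸)² = 1.217×10¹⁷ J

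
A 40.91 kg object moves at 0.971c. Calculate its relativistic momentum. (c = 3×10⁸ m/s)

γ = 1/√(1 - 0.971²) = 4.183
v = 0.971 × 3×10⁸ = 2.913×10⁸ m/s
p = γmv = 4.183 × 40.91 × 2.913×10⁸ = 4.985×10¹⁰ kg·m/s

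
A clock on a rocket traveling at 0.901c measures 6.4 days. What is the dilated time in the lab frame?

Proper time Δt₀ = 6.4 days
γ = 1/√(1 - 0.901²) = 2.305
Δt = γΔt₀ = 2.305 × 6.4 = 14.75 days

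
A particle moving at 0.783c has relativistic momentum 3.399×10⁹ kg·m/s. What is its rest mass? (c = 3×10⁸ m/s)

γ = 1/√(1 - 0.783²) = 1.60766
v = 0.783 × 3×10⁸ = 2.349×10⁸ m/s
m = p/(γv) = 3.399×10⁹/(1.60766 × 2.349×10⁸) = 9.001 kg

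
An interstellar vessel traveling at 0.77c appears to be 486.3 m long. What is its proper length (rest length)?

Contracted length L = 486.3 m
γ = 1/√(1 - 0.77²) = 1.5673
L₀ = γL = 1.5673 × 486.3 = 762.2 m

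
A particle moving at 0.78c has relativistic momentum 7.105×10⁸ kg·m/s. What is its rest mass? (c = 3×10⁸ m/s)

γ = 1/√(1 - 0.78²) = 1.598
v = 0.78 × 3×10⁸ = 2.340×10⁸ m/s
m = p/(γv) = 7.105×10⁸/(1.598 × 2.340×10⁸) = 1.900 kg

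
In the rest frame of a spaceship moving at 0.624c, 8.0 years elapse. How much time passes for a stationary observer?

Proper time Δt₀ = 8.0 years
γ = 1/√(1 - 0.624²) = 1.280
Δt = γΔt₀ = 1.280 × 8.0 = 10.24 years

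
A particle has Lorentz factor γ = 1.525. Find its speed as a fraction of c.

From γ = 1/√(1 - v²/c²):
1/γ² = 1/1.525² = 0.4300
v²/c² = 1 - 0.4300 = 0.5700
v/c = √(0.5700) = 0.7550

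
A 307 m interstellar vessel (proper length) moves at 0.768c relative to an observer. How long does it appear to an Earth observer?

Proper length L₀ = 307 m
γ = 1/√(1 - 0.768²) = 1.5614
L = L₀/γ = 307/1.5614 = 196.6 m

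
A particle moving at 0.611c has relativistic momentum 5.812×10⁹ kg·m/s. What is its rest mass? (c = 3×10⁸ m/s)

γ = 1/√(1 - 0.611²) = 1.263
v = 0.611 × 3×10⁸ = 1.833×10⁸ m/s
m = p/(γv) = 5.812×10⁹/(1.263 × 1.833×10⁸) = 25.10 kg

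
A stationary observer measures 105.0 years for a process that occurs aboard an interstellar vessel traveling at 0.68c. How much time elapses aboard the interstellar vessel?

Dilated time Δt = 105.0 years
γ = 1/√(1 - 0.68²) = 1.3639
Δt₀ = Δt/γ = 105.0/1.3639 = 76.99 years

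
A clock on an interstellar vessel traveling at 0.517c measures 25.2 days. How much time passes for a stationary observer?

Proper time Δt₀ = 25.2 days
γ = 1/√(1 - 0.517²) = 1.1682
Δt = γΔt₀ = 1.1682 × 25.2 = 29.44 days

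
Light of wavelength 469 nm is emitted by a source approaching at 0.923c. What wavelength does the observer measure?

β = 0.923
Wavelength Doppler factor = √(0.077/1.923) = √(0.04004) = 0.2001
λ_obs = 469 × 0.2001 = 93.85 nm (blueshift)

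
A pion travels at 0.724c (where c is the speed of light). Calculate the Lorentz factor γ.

v/c = 0.724, so (v/c)² = 0.524176
1 - (v/c)² = 0.475824
γ = 1/√(0.475824) = 1.450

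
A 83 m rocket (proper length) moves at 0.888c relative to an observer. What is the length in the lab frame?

Proper length L₀ = 83 m
γ = 1/√(1 - 0.888²) = 2.1747
L = L₀/γ = 83/2.1747 = 38.17 m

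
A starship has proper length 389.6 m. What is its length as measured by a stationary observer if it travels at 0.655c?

Proper length L₀ = 389.6 m
γ = 1/√(1 - 0.655²) = 1.3234
L = L₀/γ = 389.6/1.3234 = 294.4 m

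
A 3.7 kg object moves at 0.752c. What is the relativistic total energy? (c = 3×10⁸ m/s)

γ = 1/√(1 - 0.752²) = 1.517
mc² = 3.7 × (3×10⁸)² = 3.330×10¹⁷ J
E = γmc² = 1.517 × 3.330×10¹⁷ = 5.052×10¹⁷ J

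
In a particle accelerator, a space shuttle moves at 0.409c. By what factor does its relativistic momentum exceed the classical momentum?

p_rel = γmv, p_class = mv
Ratio = γ = 1/√(1 - 0.409²)
= 1/√(0.832719) = 1.096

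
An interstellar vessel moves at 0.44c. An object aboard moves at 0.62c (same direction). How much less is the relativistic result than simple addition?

Classical: u' + v = 0.62 + 0.44 = 1.06c
Relativistic: u = (0.62 + 0.44)/(1 + 0.2728) = 1.06/1.2728 = 0.8328c
Difference: 1.06 - 0.8328 = 0.2272c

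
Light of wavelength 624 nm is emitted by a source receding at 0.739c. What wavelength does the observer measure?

β = 0.739
Wavelength Doppler factor = √(1.739/0.261) = √(6.663) = 2.581
λ_obs = 624 × 2.581 = 1611 nm (redshift)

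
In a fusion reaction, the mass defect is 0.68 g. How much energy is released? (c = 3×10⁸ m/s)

Convert mass defect: Δm = 0.68 g = 0.00068 kg
E = Δm·c² = 0.00068 × (3×10⁸)²
= 0.00068 × 9×10¹⁶ = 6.120×10¹³ J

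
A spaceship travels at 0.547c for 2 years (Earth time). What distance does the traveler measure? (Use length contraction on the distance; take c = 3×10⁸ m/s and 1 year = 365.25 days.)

Earth distance: d = v × t = 0.547c × 2 yr = 1.0357×10¹⁶ m
γ = 1.1946
d' = d/γ = 1.0357×10¹⁶/1.1946 = 8.670×10¹⁵ m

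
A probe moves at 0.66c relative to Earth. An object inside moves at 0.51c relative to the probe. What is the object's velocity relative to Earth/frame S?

u = (u' + v)/(1 + u'v/c²)
Numerator: 0.51 + 0.66 = 1.17
Denominator: 1 + 0.3366 = 1.3366
u = 1.17/1.3366 = 0.8754c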